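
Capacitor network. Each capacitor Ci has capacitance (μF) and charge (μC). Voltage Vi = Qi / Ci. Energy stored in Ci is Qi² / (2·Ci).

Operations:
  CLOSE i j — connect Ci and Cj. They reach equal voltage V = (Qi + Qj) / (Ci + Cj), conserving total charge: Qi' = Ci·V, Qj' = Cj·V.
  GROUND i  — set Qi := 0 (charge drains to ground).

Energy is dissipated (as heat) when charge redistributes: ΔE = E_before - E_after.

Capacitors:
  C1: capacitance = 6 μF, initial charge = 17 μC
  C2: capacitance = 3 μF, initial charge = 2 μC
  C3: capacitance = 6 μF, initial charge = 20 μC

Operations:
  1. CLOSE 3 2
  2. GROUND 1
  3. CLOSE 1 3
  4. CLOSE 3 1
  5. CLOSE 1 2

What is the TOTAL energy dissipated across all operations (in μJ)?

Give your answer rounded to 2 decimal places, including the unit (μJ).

Initial: C1(6μF, Q=17μC, V=2.83V), C2(3μF, Q=2μC, V=0.67V), C3(6μF, Q=20μC, V=3.33V)
Op 1: CLOSE 3-2: Q_total=22.00, C_total=9.00, V=2.44; Q3=14.67, Q2=7.33; dissipated=7.111
Op 2: GROUND 1: Q1=0; energy lost=24.083
Op 3: CLOSE 1-3: Q_total=14.67, C_total=12.00, V=1.22; Q1=7.33, Q3=7.33; dissipated=8.963
Op 4: CLOSE 3-1: Q_total=14.67, C_total=12.00, V=1.22; Q3=7.33, Q1=7.33; dissipated=0.000
Op 5: CLOSE 1-2: Q_total=14.67, C_total=9.00, V=1.63; Q1=9.78, Q2=4.89; dissipated=1.494
Total dissipated: 41.651 μJ

Answer: 41.65 μJ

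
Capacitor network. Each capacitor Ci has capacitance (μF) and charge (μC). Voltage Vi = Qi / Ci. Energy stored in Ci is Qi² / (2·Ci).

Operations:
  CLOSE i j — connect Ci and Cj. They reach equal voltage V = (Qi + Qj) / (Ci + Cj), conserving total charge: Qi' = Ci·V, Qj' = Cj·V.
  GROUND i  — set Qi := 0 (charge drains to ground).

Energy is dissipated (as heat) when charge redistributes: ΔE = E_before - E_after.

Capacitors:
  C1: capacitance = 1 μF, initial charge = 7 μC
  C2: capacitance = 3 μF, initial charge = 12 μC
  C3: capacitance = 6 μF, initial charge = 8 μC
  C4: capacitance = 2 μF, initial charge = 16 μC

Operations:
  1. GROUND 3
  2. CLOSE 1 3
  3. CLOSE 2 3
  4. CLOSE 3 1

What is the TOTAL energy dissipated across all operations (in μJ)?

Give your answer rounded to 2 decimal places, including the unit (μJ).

Initial: C1(1μF, Q=7μC, V=7.00V), C2(3μF, Q=12μC, V=4.00V), C3(6μF, Q=8μC, V=1.33V), C4(2μF, Q=16μC, V=8.00V)
Op 1: GROUND 3: Q3=0; energy lost=5.333
Op 2: CLOSE 1-3: Q_total=7.00, C_total=7.00, V=1.00; Q1=1.00, Q3=6.00; dissipated=21.000
Op 3: CLOSE 2-3: Q_total=18.00, C_total=9.00, V=2.00; Q2=6.00, Q3=12.00; dissipated=9.000
Op 4: CLOSE 3-1: Q_total=13.00, C_total=7.00, V=1.86; Q3=11.14, Q1=1.86; dissipated=0.429
Total dissipated: 35.762 μJ

Answer: 35.76 μJ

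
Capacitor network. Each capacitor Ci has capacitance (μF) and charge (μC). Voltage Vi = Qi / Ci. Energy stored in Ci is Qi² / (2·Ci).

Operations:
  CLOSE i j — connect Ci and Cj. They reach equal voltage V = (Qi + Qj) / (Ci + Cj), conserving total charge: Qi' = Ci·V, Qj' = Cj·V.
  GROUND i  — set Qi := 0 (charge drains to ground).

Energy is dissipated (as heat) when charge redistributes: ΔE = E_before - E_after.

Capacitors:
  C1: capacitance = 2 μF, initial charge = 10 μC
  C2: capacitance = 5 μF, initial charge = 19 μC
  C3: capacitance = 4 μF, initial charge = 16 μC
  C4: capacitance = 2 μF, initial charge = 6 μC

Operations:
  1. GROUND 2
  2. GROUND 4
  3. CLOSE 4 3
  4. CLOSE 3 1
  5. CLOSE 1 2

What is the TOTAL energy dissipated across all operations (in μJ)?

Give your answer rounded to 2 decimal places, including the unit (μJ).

Initial: C1(2μF, Q=10μC, V=5.00V), C2(5μF, Q=19μC, V=3.80V), C3(4μF, Q=16μC, V=4.00V), C4(2μF, Q=6μC, V=3.00V)
Op 1: GROUND 2: Q2=0; energy lost=36.100
Op 2: GROUND 4: Q4=0; energy lost=9.000
Op 3: CLOSE 4-3: Q_total=16.00, C_total=6.00, V=2.67; Q4=5.33, Q3=10.67; dissipated=10.667
Op 4: CLOSE 3-1: Q_total=20.67, C_total=6.00, V=3.44; Q3=13.78, Q1=6.89; dissipated=3.630
Op 5: CLOSE 1-2: Q_total=6.89, C_total=7.00, V=0.98; Q1=1.97, Q2=4.92; dissipated=8.474
Total dissipated: 67.871 μJ

Answer: 67.87 μJ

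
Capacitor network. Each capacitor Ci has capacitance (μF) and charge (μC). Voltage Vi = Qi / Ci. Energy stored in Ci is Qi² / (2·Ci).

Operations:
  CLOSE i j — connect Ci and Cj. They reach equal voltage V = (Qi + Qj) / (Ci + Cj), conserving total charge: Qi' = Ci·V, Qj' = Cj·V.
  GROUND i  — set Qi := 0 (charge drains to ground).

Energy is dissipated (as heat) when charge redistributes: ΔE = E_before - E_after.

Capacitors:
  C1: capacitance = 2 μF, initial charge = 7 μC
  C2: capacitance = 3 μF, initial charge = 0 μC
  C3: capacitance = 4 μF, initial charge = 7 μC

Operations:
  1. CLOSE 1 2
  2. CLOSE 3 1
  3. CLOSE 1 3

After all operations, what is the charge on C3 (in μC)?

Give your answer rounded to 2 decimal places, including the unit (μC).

Initial: C1(2μF, Q=7μC, V=3.50V), C2(3μF, Q=0μC, V=0.00V), C3(4μF, Q=7μC, V=1.75V)
Op 1: CLOSE 1-2: Q_total=7.00, C_total=5.00, V=1.40; Q1=2.80, Q2=4.20; dissipated=7.350
Op 2: CLOSE 3-1: Q_total=9.80, C_total=6.00, V=1.63; Q3=6.53, Q1=3.27; dissipated=0.082
Op 3: CLOSE 1-3: Q_total=9.80, C_total=6.00, V=1.63; Q1=3.27, Q3=6.53; dissipated=0.000
Final charges: Q1=3.27, Q2=4.20, Q3=6.53

Answer: 6.53 μC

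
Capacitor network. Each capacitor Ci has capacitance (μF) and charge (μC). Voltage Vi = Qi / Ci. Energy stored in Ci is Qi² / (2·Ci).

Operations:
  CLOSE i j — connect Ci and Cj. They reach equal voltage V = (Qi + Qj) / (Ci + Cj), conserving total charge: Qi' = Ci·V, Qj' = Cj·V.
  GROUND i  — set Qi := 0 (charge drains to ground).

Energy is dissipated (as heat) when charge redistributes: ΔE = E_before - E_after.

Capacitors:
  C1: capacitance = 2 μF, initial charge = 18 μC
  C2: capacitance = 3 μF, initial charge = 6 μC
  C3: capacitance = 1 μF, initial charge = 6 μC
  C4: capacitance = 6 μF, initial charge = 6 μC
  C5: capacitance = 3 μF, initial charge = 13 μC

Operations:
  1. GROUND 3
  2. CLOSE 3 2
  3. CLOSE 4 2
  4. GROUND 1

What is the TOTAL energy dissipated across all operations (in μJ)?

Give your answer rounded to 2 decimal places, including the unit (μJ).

Initial: C1(2μF, Q=18μC, V=9.00V), C2(3μF, Q=6μC, V=2.00V), C3(1μF, Q=6μC, V=6.00V), C4(6μF, Q=6μC, V=1.00V), C5(3μF, Q=13μC, V=4.33V)
Op 1: GROUND 3: Q3=0; energy lost=18.000
Op 2: CLOSE 3-2: Q_total=6.00, C_total=4.00, V=1.50; Q3=1.50, Q2=4.50; dissipated=1.500
Op 3: CLOSE 4-2: Q_total=10.50, C_total=9.00, V=1.17; Q4=7.00, Q2=3.50; dissipated=0.250
Op 4: GROUND 1: Q1=0; energy lost=81.000
Total dissipated: 100.750 μJ

Answer: 100.75 μJ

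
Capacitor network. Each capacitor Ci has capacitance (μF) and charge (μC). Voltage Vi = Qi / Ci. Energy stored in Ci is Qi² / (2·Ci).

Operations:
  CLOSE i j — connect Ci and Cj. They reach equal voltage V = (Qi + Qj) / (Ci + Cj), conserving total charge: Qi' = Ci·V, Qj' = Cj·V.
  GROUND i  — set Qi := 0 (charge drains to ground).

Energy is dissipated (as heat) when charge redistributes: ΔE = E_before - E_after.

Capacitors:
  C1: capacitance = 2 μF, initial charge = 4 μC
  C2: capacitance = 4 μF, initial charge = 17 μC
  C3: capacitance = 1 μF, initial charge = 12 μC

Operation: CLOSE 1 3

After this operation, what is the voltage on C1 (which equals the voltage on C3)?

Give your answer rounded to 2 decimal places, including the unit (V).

Answer: 5.33 V

Derivation:
Initial: C1(2μF, Q=4μC, V=2.00V), C2(4μF, Q=17μC, V=4.25V), C3(1μF, Q=12μC, V=12.00V)
Op 1: CLOSE 1-3: Q_total=16.00, C_total=3.00, V=5.33; Q1=10.67, Q3=5.33; dissipated=33.333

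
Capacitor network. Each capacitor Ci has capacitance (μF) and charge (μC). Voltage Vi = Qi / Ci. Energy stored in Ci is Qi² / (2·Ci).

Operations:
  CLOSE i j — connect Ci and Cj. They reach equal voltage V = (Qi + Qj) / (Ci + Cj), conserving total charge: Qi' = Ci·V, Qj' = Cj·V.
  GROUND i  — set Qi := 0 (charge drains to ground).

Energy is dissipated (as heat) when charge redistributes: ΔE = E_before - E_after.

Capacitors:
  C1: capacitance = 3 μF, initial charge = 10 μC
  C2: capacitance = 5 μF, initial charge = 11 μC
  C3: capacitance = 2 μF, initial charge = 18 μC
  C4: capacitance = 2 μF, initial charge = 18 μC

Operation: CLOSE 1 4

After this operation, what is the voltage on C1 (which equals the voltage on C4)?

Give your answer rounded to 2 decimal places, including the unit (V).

Initial: C1(3μF, Q=10μC, V=3.33V), C2(5μF, Q=11μC, V=2.20V), C3(2μF, Q=18μC, V=9.00V), C4(2μF, Q=18μC, V=9.00V)
Op 1: CLOSE 1-4: Q_total=28.00, C_total=5.00, V=5.60; Q1=16.80, Q4=11.20; dissipated=19.267

Answer: 5.60 V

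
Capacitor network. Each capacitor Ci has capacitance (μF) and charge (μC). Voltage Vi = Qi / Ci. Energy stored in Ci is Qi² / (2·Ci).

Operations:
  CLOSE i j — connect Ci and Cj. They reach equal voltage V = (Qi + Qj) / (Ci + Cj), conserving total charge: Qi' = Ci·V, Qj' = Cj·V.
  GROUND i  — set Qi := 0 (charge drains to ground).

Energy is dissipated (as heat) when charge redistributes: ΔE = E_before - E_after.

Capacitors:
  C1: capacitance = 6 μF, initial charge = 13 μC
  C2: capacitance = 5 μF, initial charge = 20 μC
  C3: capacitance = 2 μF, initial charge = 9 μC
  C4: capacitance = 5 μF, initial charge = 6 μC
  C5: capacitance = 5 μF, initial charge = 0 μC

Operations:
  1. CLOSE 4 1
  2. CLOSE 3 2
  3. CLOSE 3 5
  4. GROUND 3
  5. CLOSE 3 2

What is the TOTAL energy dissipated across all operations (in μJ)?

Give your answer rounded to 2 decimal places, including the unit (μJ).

Initial: C1(6μF, Q=13μC, V=2.17V), C2(5μF, Q=20μC, V=4.00V), C3(2μF, Q=9μC, V=4.50V), C4(5μF, Q=6μC, V=1.20V), C5(5μF, Q=0μC, V=0.00V)
Op 1: CLOSE 4-1: Q_total=19.00, C_total=11.00, V=1.73; Q4=8.64, Q1=10.36; dissipated=1.274
Op 2: CLOSE 3-2: Q_total=29.00, C_total=7.00, V=4.14; Q3=8.29, Q2=20.71; dissipated=0.179
Op 3: CLOSE 3-5: Q_total=8.29, C_total=7.00, V=1.18; Q3=2.37, Q5=5.92; dissipated=12.259
Op 4: GROUND 3: Q3=0; energy lost=1.401
Op 5: CLOSE 3-2: Q_total=20.71, C_total=7.00, V=2.96; Q3=5.92, Q2=14.80; dissipated=12.259
Total dissipated: 27.373 μJ

Answer: 27.37 μJ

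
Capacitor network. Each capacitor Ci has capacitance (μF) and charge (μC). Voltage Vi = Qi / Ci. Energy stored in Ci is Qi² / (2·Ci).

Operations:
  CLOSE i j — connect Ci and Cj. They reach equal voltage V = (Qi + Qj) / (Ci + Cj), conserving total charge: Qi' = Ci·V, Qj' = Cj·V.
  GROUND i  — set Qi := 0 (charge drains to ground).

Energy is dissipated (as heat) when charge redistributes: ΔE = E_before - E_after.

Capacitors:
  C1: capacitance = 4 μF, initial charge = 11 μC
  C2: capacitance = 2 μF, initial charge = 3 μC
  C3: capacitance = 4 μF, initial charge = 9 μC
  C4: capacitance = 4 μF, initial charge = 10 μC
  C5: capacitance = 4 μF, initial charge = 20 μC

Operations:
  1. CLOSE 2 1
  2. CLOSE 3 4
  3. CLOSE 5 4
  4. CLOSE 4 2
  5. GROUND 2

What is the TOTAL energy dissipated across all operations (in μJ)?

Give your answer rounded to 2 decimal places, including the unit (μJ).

Initial: C1(4μF, Q=11μC, V=2.75V), C2(2μF, Q=3μC, V=1.50V), C3(4μF, Q=9μC, V=2.25V), C4(4μF, Q=10μC, V=2.50V), C5(4μF, Q=20μC, V=5.00V)
Op 1: CLOSE 2-1: Q_total=14.00, C_total=6.00, V=2.33; Q2=4.67, Q1=9.33; dissipated=1.042
Op 2: CLOSE 3-4: Q_total=19.00, C_total=8.00, V=2.38; Q3=9.50, Q4=9.50; dissipated=0.062
Op 3: CLOSE 5-4: Q_total=29.50, C_total=8.00, V=3.69; Q5=14.75, Q4=14.75; dissipated=6.891
Op 4: CLOSE 4-2: Q_total=19.42, C_total=6.00, V=3.24; Q4=12.94, Q2=6.47; dissipated=1.223
Op 5: GROUND 2: Q2=0; energy lost=10.472
Total dissipated: 19.690 μJ

Answer: 19.69 μJ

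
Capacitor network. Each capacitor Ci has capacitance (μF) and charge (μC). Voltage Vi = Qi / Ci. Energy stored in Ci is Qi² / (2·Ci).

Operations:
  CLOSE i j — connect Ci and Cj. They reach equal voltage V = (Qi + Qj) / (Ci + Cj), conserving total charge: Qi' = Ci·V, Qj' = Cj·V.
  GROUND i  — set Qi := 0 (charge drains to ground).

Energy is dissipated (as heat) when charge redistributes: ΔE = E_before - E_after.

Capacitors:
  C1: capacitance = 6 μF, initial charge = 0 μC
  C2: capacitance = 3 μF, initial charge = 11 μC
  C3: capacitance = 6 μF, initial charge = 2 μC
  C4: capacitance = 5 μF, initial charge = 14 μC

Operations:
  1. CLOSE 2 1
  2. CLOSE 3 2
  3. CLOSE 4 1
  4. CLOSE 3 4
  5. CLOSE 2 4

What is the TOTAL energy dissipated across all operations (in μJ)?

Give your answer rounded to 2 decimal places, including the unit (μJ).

Initial: C1(6μF, Q=0μC, V=0.00V), C2(3μF, Q=11μC, V=3.67V), C3(6μF, Q=2μC, V=0.33V), C4(5μF, Q=14μC, V=2.80V)
Op 1: CLOSE 2-1: Q_total=11.00, C_total=9.00, V=1.22; Q2=3.67, Q1=7.33; dissipated=13.444
Op 2: CLOSE 3-2: Q_total=5.67, C_total=9.00, V=0.63; Q3=3.78, Q2=1.89; dissipated=0.790
Op 3: CLOSE 4-1: Q_total=21.33, C_total=11.00, V=1.94; Q4=9.70, Q1=11.64; dissipated=3.395
Op 4: CLOSE 3-4: Q_total=13.47, C_total=11.00, V=1.22; Q3=7.35, Q4=6.12; dissipated=2.339
Op 5: CLOSE 2-4: Q_total=8.01, C_total=8.00, V=1.00; Q2=3.01, Q4=5.01; dissipated=0.332
Total dissipated: 20.301 μJ

Answer: 20.30 μJ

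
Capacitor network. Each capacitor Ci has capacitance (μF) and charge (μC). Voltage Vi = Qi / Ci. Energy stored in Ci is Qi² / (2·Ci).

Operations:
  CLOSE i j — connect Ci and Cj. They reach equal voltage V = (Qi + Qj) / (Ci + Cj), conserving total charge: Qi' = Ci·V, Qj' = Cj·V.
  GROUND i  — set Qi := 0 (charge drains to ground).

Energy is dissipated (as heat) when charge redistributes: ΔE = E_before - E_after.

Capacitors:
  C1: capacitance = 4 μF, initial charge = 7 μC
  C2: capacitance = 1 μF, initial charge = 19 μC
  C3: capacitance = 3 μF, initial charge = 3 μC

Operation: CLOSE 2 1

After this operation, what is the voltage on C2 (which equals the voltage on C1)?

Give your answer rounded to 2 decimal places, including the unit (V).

Answer: 5.20 V

Derivation:
Initial: C1(4μF, Q=7μC, V=1.75V), C2(1μF, Q=19μC, V=19.00V), C3(3μF, Q=3μC, V=1.00V)
Op 1: CLOSE 2-1: Q_total=26.00, C_total=5.00, V=5.20; Q2=5.20, Q1=20.80; dissipated=119.025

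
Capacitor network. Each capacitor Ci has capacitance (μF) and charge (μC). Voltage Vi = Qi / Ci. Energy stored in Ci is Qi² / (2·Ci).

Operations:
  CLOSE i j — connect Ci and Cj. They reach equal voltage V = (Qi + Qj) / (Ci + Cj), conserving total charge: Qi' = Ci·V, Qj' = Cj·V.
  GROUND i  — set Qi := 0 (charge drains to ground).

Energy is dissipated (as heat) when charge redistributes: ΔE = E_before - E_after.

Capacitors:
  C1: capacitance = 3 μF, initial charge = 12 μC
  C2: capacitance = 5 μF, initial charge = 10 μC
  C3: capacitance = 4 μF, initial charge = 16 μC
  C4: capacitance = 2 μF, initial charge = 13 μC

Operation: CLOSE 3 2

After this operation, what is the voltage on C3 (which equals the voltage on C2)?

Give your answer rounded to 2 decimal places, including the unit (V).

Initial: C1(3μF, Q=12μC, V=4.00V), C2(5μF, Q=10μC, V=2.00V), C3(4μF, Q=16μC, V=4.00V), C4(2μF, Q=13μC, V=6.50V)
Op 1: CLOSE 3-2: Q_total=26.00, C_total=9.00, V=2.89; Q3=11.56, Q2=14.44; dissipated=4.444

Answer: 2.89 V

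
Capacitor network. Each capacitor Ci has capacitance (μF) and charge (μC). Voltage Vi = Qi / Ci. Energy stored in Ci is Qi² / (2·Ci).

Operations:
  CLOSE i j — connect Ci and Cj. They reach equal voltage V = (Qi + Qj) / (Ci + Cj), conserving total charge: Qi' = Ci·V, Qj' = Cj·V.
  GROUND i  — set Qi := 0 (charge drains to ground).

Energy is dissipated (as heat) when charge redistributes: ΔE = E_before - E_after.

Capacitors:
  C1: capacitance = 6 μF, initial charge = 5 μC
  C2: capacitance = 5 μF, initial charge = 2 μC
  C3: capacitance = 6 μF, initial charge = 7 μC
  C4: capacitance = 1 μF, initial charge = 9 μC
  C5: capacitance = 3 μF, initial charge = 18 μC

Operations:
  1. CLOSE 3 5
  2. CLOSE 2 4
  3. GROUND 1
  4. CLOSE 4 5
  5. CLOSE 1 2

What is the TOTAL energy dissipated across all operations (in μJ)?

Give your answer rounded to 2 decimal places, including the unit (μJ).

Initial: C1(6μF, Q=5μC, V=0.83V), C2(5μF, Q=2μC, V=0.40V), C3(6μF, Q=7μC, V=1.17V), C4(1μF, Q=9μC, V=9.00V), C5(3μF, Q=18μC, V=6.00V)
Op 1: CLOSE 3-5: Q_total=25.00, C_total=9.00, V=2.78; Q3=16.67, Q5=8.33; dissipated=23.361
Op 2: CLOSE 2-4: Q_total=11.00, C_total=6.00, V=1.83; Q2=9.17, Q4=1.83; dissipated=30.817
Op 3: GROUND 1: Q1=0; energy lost=2.083
Op 4: CLOSE 4-5: Q_total=10.17, C_total=4.00, V=2.54; Q4=2.54, Q5=7.62; dissipated=0.334
Op 5: CLOSE 1-2: Q_total=9.17, C_total=11.00, V=0.83; Q1=5.00, Q2=4.17; dissipated=4.583
Total dissipated: 61.179 μJ

Answer: 61.18 μJ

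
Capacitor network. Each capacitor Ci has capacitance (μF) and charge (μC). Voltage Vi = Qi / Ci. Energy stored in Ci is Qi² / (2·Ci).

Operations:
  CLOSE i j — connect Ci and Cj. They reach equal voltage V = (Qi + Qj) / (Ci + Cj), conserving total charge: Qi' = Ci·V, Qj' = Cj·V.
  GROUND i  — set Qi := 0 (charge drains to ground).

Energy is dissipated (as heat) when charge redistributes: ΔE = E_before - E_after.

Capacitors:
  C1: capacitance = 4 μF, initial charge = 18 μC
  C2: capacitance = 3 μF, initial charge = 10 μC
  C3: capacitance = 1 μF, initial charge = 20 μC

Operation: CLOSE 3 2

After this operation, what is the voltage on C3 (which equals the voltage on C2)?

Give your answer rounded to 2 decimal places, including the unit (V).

Initial: C1(4μF, Q=18μC, V=4.50V), C2(3μF, Q=10μC, V=3.33V), C3(1μF, Q=20μC, V=20.00V)
Op 1: CLOSE 3-2: Q_total=30.00, C_total=4.00, V=7.50; Q3=7.50, Q2=22.50; dissipated=104.167

Answer: 7.50 V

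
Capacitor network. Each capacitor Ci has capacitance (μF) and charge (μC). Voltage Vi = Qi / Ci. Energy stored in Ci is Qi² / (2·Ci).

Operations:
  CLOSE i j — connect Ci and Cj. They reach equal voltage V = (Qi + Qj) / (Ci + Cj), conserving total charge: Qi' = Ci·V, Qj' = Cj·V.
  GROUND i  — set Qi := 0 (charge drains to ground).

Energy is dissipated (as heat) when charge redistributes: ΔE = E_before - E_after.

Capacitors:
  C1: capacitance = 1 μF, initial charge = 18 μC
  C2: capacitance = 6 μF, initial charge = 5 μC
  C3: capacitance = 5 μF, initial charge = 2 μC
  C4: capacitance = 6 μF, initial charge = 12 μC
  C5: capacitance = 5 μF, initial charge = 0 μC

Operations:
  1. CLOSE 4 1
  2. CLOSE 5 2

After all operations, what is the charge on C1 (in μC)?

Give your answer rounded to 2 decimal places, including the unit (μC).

Answer: 4.29 μC

Derivation:
Initial: C1(1μF, Q=18μC, V=18.00V), C2(6μF, Q=5μC, V=0.83V), C3(5μF, Q=2μC, V=0.40V), C4(6μF, Q=12μC, V=2.00V), C5(5μF, Q=0μC, V=0.00V)
Op 1: CLOSE 4-1: Q_total=30.00, C_total=7.00, V=4.29; Q4=25.71, Q1=4.29; dissipated=109.714
Op 2: CLOSE 5-2: Q_total=5.00, C_total=11.00, V=0.45; Q5=2.27, Q2=2.73; dissipated=0.947
Final charges: Q1=4.29, Q2=2.73, Q3=2.00, Q4=25.71, Q5=2.27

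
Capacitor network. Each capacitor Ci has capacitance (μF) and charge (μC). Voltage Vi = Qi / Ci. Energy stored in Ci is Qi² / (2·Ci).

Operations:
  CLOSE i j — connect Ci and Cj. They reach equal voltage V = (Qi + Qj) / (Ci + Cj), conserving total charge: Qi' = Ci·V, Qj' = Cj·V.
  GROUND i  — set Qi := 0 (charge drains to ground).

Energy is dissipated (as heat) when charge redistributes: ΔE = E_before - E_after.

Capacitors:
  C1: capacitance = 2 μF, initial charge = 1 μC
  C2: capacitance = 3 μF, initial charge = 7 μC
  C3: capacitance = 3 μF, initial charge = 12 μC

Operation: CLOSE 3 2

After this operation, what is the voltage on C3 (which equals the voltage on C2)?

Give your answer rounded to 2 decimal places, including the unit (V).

Answer: 3.17 V

Derivation:
Initial: C1(2μF, Q=1μC, V=0.50V), C2(3μF, Q=7μC, V=2.33V), C3(3μF, Q=12μC, V=4.00V)
Op 1: CLOSE 3-2: Q_total=19.00, C_total=6.00, V=3.17; Q3=9.50, Q2=9.50; dissipated=2.083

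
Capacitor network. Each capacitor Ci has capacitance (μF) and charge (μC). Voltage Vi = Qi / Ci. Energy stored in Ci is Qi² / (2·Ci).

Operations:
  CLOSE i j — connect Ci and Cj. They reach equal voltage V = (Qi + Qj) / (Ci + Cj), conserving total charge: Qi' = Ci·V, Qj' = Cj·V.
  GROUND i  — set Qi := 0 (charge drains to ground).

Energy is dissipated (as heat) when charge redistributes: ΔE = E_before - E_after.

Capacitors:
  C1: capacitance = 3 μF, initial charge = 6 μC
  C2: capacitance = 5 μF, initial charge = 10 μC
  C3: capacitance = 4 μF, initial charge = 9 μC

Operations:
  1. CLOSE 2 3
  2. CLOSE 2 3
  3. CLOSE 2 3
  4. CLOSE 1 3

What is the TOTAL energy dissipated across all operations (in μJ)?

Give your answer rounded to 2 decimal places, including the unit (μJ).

Initial: C1(3μF, Q=6μC, V=2.00V), C2(5μF, Q=10μC, V=2.00V), C3(4μF, Q=9μC, V=2.25V)
Op 1: CLOSE 2-3: Q_total=19.00, C_total=9.00, V=2.11; Q2=10.56, Q3=8.44; dissipated=0.069
Op 2: CLOSE 2-3: Q_total=19.00, C_total=9.00, V=2.11; Q2=10.56, Q3=8.44; dissipated=0.000
Op 3: CLOSE 2-3: Q_total=19.00, C_total=9.00, V=2.11; Q2=10.56, Q3=8.44; dissipated=0.000
Op 4: CLOSE 1-3: Q_total=14.44, C_total=7.00, V=2.06; Q1=6.19, Q3=8.25; dissipated=0.011
Total dissipated: 0.080 μJ

Answer: 0.08 μJ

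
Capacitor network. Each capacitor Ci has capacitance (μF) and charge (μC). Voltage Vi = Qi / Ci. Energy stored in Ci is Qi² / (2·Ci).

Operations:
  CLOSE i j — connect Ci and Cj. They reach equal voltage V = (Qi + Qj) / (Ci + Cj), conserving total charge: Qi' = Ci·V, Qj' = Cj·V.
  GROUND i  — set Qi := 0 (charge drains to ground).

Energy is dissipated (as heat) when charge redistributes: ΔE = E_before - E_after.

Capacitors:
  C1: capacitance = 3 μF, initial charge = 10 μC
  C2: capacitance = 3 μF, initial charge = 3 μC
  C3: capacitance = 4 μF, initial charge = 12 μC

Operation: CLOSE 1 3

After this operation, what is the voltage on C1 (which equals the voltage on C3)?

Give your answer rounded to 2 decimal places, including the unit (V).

Initial: C1(3μF, Q=10μC, V=3.33V), C2(3μF, Q=3μC, V=1.00V), C3(4μF, Q=12μC, V=3.00V)
Op 1: CLOSE 1-3: Q_total=22.00, C_total=7.00, V=3.14; Q1=9.43, Q3=12.57; dissipated=0.095

Answer: 3.14 V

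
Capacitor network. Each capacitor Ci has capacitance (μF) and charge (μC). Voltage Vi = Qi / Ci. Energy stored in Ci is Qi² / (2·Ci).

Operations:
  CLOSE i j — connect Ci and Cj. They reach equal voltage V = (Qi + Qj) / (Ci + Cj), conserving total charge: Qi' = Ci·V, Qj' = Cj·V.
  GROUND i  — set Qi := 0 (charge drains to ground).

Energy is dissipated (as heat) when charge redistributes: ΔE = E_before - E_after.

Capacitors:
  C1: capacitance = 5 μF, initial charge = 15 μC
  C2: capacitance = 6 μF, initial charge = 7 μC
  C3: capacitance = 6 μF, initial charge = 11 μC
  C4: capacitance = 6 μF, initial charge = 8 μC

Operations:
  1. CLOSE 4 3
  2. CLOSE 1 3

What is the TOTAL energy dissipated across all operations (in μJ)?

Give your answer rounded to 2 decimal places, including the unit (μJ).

Answer: 3.11 μJ

Derivation:
Initial: C1(5μF, Q=15μC, V=3.00V), C2(6μF, Q=7μC, V=1.17V), C3(6μF, Q=11μC, V=1.83V), C4(6μF, Q=8μC, V=1.33V)
Op 1: CLOSE 4-3: Q_total=19.00, C_total=12.00, V=1.58; Q4=9.50, Q3=9.50; dissipated=0.375
Op 2: CLOSE 1-3: Q_total=24.50, C_total=11.00, V=2.23; Q1=11.14, Q3=13.36; dissipated=2.737
Total dissipated: 3.112 μJ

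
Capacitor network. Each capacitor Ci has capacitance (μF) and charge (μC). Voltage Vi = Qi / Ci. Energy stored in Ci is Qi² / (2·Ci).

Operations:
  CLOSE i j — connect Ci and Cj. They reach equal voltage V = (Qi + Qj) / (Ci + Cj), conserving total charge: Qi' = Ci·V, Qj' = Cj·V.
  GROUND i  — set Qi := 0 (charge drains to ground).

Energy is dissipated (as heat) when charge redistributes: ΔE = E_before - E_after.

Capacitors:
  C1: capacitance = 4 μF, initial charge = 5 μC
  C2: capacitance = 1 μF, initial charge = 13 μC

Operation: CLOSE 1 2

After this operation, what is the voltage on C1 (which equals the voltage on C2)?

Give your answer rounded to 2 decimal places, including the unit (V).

Initial: C1(4μF, Q=5μC, V=1.25V), C2(1μF, Q=13μC, V=13.00V)
Op 1: CLOSE 1-2: Q_total=18.00, C_total=5.00, V=3.60; Q1=14.40, Q2=3.60; dissipated=55.225

Answer: 3.60 V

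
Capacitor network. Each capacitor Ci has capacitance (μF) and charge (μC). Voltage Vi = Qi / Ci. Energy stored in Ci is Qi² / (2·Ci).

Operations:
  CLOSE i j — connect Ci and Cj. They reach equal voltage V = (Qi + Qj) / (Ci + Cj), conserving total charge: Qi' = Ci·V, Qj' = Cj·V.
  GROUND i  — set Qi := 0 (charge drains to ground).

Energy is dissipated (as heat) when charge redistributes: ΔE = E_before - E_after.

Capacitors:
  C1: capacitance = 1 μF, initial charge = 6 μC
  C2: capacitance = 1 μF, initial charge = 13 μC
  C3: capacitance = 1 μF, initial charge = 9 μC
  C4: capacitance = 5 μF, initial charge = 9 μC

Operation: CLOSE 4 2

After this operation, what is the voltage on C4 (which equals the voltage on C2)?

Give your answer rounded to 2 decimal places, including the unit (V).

Answer: 3.67 V

Derivation:
Initial: C1(1μF, Q=6μC, V=6.00V), C2(1μF, Q=13μC, V=13.00V), C3(1μF, Q=9μC, V=9.00V), C4(5μF, Q=9μC, V=1.80V)
Op 1: CLOSE 4-2: Q_total=22.00, C_total=6.00, V=3.67; Q4=18.33, Q2=3.67; dissipated=52.267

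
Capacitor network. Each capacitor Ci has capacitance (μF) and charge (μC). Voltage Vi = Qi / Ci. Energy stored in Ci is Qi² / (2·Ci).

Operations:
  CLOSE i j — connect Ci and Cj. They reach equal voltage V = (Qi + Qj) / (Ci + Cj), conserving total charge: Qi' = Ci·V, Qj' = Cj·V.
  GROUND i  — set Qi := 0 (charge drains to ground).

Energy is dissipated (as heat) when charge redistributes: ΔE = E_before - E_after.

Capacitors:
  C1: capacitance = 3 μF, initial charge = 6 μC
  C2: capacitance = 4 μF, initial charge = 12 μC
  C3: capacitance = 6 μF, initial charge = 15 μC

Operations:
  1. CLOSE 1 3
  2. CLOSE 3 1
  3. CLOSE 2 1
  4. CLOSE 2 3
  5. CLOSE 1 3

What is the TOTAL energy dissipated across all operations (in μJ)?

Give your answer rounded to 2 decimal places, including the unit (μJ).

Initial: C1(3μF, Q=6μC, V=2.00V), C2(4μF, Q=12μC, V=3.00V), C3(6μF, Q=15μC, V=2.50V)
Op 1: CLOSE 1-3: Q_total=21.00, C_total=9.00, V=2.33; Q1=7.00, Q3=14.00; dissipated=0.250
Op 2: CLOSE 3-1: Q_total=21.00, C_total=9.00, V=2.33; Q3=14.00, Q1=7.00; dissipated=0.000
Op 3: CLOSE 2-1: Q_total=19.00, C_total=7.00, V=2.71; Q2=10.86, Q1=8.14; dissipated=0.381
Op 4: CLOSE 2-3: Q_total=24.86, C_total=10.00, V=2.49; Q2=9.94, Q3=14.91; dissipated=0.174
Op 5: CLOSE 1-3: Q_total=23.06, C_total=9.00, V=2.56; Q1=7.69, Q3=15.37; dissipated=0.052
Total dissipated: 0.857 μJ

Answer: 0.86 μJ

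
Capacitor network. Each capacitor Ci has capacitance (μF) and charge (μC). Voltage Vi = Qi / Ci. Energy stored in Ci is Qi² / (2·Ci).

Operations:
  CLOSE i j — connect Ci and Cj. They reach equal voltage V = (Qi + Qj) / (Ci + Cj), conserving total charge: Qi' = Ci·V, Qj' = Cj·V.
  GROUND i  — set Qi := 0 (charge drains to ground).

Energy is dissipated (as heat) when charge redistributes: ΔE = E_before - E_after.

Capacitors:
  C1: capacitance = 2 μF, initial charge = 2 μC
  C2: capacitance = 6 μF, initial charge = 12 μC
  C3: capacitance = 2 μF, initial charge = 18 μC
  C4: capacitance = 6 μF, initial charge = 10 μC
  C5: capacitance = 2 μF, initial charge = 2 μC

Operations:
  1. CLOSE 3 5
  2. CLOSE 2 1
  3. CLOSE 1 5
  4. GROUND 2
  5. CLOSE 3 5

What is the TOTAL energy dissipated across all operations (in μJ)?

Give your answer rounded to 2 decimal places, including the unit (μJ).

Initial: C1(2μF, Q=2μC, V=1.00V), C2(6μF, Q=12μC, V=2.00V), C3(2μF, Q=18μC, V=9.00V), C4(6μF, Q=10μC, V=1.67V), C5(2μF, Q=2μC, V=1.00V)
Op 1: CLOSE 3-5: Q_total=20.00, C_total=4.00, V=5.00; Q3=10.00, Q5=10.00; dissipated=32.000
Op 2: CLOSE 2-1: Q_total=14.00, C_total=8.00, V=1.75; Q2=10.50, Q1=3.50; dissipated=0.750
Op 3: CLOSE 1-5: Q_total=13.50, C_total=4.00, V=3.38; Q1=6.75, Q5=6.75; dissipated=5.281
Op 4: GROUND 2: Q2=0; energy lost=9.188
Op 5: CLOSE 3-5: Q_total=16.75, C_total=4.00, V=4.19; Q3=8.38, Q5=8.38; dissipated=1.320
Total dissipated: 48.539 μJ

Answer: 48.54 μJ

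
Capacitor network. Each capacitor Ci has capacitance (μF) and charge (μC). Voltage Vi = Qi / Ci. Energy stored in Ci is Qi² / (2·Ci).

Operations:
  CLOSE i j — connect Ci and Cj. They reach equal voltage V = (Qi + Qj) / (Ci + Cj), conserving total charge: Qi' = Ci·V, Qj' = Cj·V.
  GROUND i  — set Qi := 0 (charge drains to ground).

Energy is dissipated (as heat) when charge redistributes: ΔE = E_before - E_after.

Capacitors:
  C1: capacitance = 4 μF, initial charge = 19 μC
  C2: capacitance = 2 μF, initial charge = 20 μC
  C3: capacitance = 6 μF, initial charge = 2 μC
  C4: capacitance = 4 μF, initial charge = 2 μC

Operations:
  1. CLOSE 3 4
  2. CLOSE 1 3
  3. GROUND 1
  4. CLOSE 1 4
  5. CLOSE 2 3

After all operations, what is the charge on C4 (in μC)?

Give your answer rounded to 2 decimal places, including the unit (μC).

Answer: 0.80 μC

Derivation:
Initial: C1(4μF, Q=19μC, V=4.75V), C2(2μF, Q=20μC, V=10.00V), C3(6μF, Q=2μC, V=0.33V), C4(4μF, Q=2μC, V=0.50V)
Op 1: CLOSE 3-4: Q_total=4.00, C_total=10.00, V=0.40; Q3=2.40, Q4=1.60; dissipated=0.033
Op 2: CLOSE 1-3: Q_total=21.40, C_total=10.00, V=2.14; Q1=8.56, Q3=12.84; dissipated=22.707
Op 3: GROUND 1: Q1=0; energy lost=9.159
Op 4: CLOSE 1-4: Q_total=1.60, C_total=8.00, V=0.20; Q1=0.80, Q4=0.80; dissipated=0.160
Op 5: CLOSE 2-3: Q_total=32.84, C_total=8.00, V=4.11; Q2=8.21, Q3=24.63; dissipated=46.335
Final charges: Q1=0.80, Q2=8.21, Q3=24.63, Q4=0.80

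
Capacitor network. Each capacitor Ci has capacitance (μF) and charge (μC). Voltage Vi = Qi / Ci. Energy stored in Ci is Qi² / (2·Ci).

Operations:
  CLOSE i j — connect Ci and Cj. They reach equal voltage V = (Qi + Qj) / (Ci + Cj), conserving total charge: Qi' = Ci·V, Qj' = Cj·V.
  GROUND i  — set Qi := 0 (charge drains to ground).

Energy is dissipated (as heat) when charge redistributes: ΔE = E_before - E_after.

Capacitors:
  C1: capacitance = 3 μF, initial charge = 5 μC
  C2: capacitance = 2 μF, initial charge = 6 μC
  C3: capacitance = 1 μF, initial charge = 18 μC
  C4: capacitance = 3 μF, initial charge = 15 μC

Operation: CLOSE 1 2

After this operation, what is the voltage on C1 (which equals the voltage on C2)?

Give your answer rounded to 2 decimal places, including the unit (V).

Answer: 2.20 V

Derivation:
Initial: C1(3μF, Q=5μC, V=1.67V), C2(2μF, Q=6μC, V=3.00V), C3(1μF, Q=18μC, V=18.00V), C4(3μF, Q=15μC, V=5.00V)
Op 1: CLOSE 1-2: Q_total=11.00, C_total=5.00, V=2.20; Q1=6.60, Q2=4.40; dissipated=1.067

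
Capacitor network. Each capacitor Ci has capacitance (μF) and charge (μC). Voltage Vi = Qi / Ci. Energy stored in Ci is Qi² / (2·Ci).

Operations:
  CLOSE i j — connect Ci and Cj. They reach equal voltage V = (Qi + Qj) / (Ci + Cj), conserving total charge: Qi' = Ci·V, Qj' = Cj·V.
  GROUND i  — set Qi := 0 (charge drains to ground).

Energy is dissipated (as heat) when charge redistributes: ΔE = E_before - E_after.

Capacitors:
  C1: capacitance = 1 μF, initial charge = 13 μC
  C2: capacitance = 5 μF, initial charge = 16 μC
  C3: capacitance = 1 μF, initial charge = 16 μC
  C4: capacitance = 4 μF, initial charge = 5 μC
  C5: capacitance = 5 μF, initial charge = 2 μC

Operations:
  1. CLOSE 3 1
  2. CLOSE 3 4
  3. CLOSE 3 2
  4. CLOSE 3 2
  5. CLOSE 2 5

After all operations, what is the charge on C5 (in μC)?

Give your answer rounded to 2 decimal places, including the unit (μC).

Initial: C1(1μF, Q=13μC, V=13.00V), C2(5μF, Q=16μC, V=3.20V), C3(1μF, Q=16μC, V=16.00V), C4(4μF, Q=5μC, V=1.25V), C5(5μF, Q=2μC, V=0.40V)
Op 1: CLOSE 3-1: Q_total=29.00, C_total=2.00, V=14.50; Q3=14.50, Q1=14.50; dissipated=2.250
Op 2: CLOSE 3-4: Q_total=19.50, C_total=5.00, V=3.90; Q3=3.90, Q4=15.60; dissipated=70.225
Op 3: CLOSE 3-2: Q_total=19.90, C_total=6.00, V=3.32; Q3=3.32, Q2=16.58; dissipated=0.204
Op 4: CLOSE 3-2: Q_total=19.90, C_total=6.00, V=3.32; Q3=3.32, Q2=16.58; dissipated=0.000
Op 5: CLOSE 2-5: Q_total=18.58, C_total=10.00, V=1.86; Q2=9.29, Q5=9.29; dissipated=10.634
Final charges: Q1=14.50, Q2=9.29, Q3=3.32, Q4=15.60, Q5=9.29

Answer: 9.29 μC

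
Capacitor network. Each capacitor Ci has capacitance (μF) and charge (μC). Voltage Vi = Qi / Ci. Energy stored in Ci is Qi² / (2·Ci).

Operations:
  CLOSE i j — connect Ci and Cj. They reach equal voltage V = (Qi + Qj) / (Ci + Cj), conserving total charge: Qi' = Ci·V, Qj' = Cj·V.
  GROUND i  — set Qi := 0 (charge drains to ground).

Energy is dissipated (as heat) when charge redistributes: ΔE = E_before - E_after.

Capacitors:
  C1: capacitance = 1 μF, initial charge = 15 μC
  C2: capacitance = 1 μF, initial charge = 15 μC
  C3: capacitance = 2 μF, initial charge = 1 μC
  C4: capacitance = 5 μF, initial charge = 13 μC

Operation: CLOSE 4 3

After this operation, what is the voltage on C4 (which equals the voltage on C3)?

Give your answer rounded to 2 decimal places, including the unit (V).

Initial: C1(1μF, Q=15μC, V=15.00V), C2(1μF, Q=15μC, V=15.00V), C3(2μF, Q=1μC, V=0.50V), C4(5μF, Q=13μC, V=2.60V)
Op 1: CLOSE 4-3: Q_total=14.00, C_total=7.00, V=2.00; Q4=10.00, Q3=4.00; dissipated=3.150

Answer: 2.00 V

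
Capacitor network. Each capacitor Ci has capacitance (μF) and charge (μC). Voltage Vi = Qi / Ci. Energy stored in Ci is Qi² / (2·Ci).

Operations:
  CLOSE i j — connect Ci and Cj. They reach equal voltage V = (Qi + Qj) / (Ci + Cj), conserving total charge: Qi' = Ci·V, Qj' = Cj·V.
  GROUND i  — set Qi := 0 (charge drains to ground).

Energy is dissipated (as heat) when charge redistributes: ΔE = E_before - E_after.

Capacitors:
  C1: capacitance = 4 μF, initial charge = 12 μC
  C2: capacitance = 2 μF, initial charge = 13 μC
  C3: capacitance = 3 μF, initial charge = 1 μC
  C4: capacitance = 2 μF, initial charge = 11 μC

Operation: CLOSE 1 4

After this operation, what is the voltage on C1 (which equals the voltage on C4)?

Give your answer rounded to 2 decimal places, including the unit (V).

Answer: 3.83 V

Derivation:
Initial: C1(4μF, Q=12μC, V=3.00V), C2(2μF, Q=13μC, V=6.50V), C3(3μF, Q=1μC, V=0.33V), C4(2μF, Q=11μC, V=5.50V)
Op 1: CLOSE 1-4: Q_total=23.00, C_total=6.00, V=3.83; Q1=15.33, Q4=7.67; dissipated=4.167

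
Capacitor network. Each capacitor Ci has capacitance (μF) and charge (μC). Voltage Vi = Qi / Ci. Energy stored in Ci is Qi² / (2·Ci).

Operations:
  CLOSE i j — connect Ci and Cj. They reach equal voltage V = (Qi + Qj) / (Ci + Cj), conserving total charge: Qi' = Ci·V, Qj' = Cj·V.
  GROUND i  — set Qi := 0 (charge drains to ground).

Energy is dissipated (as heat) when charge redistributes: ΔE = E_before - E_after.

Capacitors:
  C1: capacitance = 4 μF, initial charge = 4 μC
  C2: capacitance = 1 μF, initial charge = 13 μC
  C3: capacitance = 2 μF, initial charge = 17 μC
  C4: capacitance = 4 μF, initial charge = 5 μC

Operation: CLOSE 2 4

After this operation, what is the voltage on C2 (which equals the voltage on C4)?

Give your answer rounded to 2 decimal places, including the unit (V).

Answer: 3.60 V

Derivation:
Initial: C1(4μF, Q=4μC, V=1.00V), C2(1μF, Q=13μC, V=13.00V), C3(2μF, Q=17μC, V=8.50V), C4(4μF, Q=5μC, V=1.25V)
Op 1: CLOSE 2-4: Q_total=18.00, C_total=5.00, V=3.60; Q2=3.60, Q4=14.40; dissipated=55.225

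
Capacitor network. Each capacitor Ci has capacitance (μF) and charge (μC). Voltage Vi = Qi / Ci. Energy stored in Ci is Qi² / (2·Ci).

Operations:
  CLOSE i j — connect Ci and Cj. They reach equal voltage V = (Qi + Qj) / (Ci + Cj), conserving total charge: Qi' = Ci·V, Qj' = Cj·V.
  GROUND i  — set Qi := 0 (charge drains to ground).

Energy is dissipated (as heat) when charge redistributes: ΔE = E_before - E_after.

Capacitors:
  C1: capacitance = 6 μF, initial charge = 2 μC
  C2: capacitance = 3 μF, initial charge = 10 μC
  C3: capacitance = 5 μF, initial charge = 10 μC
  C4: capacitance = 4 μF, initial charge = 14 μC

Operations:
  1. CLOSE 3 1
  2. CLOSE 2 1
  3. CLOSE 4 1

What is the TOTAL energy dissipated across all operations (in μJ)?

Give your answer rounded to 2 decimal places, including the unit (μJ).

Initial: C1(6μF, Q=2μC, V=0.33V), C2(3μF, Q=10μC, V=3.33V), C3(5μF, Q=10μC, V=2.00V), C4(4μF, Q=14μC, V=3.50V)
Op 1: CLOSE 3-1: Q_total=12.00, C_total=11.00, V=1.09; Q3=5.45, Q1=6.55; dissipated=3.788
Op 2: CLOSE 2-1: Q_total=16.55, C_total=9.00, V=1.84; Q2=5.52, Q1=11.03; dissipated=5.028
Op 3: CLOSE 4-1: Q_total=25.03, C_total=10.00, V=2.50; Q4=10.01, Q1=15.02; dissipated=3.313
Total dissipated: 12.130 μJ

Answer: 12.13 μJ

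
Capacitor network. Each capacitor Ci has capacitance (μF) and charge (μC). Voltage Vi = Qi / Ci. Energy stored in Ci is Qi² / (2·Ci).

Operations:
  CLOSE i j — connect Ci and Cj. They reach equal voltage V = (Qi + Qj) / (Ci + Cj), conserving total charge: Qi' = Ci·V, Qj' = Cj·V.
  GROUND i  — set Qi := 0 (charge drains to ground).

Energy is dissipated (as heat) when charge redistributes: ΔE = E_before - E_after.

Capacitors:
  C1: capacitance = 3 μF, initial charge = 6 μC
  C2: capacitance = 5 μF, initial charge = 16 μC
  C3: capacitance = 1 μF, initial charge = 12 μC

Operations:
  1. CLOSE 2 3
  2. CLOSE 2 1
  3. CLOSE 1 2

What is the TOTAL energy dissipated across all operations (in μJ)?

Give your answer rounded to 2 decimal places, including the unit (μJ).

Initial: C1(3μF, Q=6μC, V=2.00V), C2(5μF, Q=16μC, V=3.20V), C3(1μF, Q=12μC, V=12.00V)
Op 1: CLOSE 2-3: Q_total=28.00, C_total=6.00, V=4.67; Q2=23.33, Q3=4.67; dissipated=32.267
Op 2: CLOSE 2-1: Q_total=29.33, C_total=8.00, V=3.67; Q2=18.33, Q1=11.00; dissipated=6.667
Op 3: CLOSE 1-2: Q_total=29.33, C_total=8.00, V=3.67; Q1=11.00, Q2=18.33; dissipated=0.000
Total dissipated: 38.933 μJ

Answer: 38.93 μJ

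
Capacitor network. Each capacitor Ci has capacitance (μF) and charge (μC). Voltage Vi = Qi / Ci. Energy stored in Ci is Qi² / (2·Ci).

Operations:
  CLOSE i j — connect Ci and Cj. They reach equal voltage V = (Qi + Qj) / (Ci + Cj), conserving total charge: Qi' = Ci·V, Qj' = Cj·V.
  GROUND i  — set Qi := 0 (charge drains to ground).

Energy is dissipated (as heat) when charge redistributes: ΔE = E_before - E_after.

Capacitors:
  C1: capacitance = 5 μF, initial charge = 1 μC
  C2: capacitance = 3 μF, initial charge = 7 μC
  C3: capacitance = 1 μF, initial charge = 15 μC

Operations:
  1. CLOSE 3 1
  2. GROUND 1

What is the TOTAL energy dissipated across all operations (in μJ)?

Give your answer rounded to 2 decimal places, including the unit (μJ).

Initial: C1(5μF, Q=1μC, V=0.20V), C2(3μF, Q=7μC, V=2.33V), C3(1μF, Q=15μC, V=15.00V)
Op 1: CLOSE 3-1: Q_total=16.00, C_total=6.00, V=2.67; Q3=2.67, Q1=13.33; dissipated=91.267
Op 2: GROUND 1: Q1=0; energy lost=17.778
Total dissipated: 109.044 μJ

Answer: 109.04 μJ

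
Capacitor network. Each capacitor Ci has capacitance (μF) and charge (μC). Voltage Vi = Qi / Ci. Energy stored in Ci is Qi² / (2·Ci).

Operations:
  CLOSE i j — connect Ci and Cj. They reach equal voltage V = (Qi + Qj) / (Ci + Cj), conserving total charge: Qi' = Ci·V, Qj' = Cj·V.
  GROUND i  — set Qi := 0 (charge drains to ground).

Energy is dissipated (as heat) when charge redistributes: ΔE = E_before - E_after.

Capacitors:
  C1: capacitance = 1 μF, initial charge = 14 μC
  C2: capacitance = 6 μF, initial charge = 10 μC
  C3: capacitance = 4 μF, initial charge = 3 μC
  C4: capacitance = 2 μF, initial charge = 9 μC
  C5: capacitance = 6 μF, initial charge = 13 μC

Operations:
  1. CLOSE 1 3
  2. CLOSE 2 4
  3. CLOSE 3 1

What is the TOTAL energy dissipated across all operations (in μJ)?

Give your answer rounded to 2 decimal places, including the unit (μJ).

Answer: 76.25 μJ

Derivation:
Initial: C1(1μF, Q=14μC, V=14.00V), C2(6μF, Q=10μC, V=1.67V), C3(4μF, Q=3μC, V=0.75V), C4(2μF, Q=9μC, V=4.50V), C5(6μF, Q=13μC, V=2.17V)
Op 1: CLOSE 1-3: Q_total=17.00, C_total=5.00, V=3.40; Q1=3.40, Q3=13.60; dissipated=70.225
Op 2: CLOSE 2-4: Q_total=19.00, C_total=8.00, V=2.38; Q2=14.25, Q4=4.75; dissipated=6.021
Op 3: CLOSE 3-1: Q_total=17.00, C_total=5.00, V=3.40; Q3=13.60, Q1=3.40; dissipated=0.000
Total dissipated: 76.246 μJ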